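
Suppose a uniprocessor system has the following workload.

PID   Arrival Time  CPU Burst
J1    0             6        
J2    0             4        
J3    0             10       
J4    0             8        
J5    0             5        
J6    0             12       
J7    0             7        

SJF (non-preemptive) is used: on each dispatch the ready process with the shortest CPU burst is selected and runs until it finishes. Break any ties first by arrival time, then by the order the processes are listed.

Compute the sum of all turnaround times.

172

Timeline: | J2 0-4 | J5 4-9 | J1 9-15 | J7 15-22 | J4 22-30 | J3 30-40 | J6 40-52 |
Completion: J1=15  J2=4  J3=40  J4=30  J5=9  J6=52  J7=22
Turnaround (C−A): J1=15  J2=4  J3=40  J4=30  J5=9  J6=52  J7=22
Turnaround = completion − arrival: J1=15, J2=4, J3=40, J4=30, J5=9, J6=52, J7=22
Total turnaround = 15 + 4 + 40 + 30 + 9 + 52 + 22 = 172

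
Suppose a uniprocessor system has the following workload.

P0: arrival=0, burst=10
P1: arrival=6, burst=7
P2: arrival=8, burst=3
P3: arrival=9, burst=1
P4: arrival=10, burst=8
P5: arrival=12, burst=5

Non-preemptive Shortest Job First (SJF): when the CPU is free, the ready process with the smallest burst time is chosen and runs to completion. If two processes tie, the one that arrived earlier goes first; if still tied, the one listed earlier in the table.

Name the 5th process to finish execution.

P1

Schedule: | P0 0-10 | P3 10-11 | P2 11-14 | P5 14-19 | P1 19-26 | P4 26-34 |
Completion: P0=10  P1=26  P2=14  P3=11  P4=34  P5=19
Finish order: P0 → P3 → P2 → P5 → P1 → P4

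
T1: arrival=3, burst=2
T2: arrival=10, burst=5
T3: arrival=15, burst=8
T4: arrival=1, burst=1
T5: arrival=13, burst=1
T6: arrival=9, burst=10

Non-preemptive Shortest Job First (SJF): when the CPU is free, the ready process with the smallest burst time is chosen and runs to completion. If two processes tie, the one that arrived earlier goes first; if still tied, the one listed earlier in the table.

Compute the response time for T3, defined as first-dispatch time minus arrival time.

Schedule: | idle 0-1 | T4 1-2 | idle 2-3 | T1 3-5 | idle 5-9 | T6 9-19 | T5 19-20 | T2 20-25 | T3 25-33 |
Completion: T1=5  T2=25  T3=33  T4=2  T5=20  T6=19
Turnaround (C−A): T1=2  T2=15  T3=18  T4=1  T5=7  T6=10
Response(T3) = first start − arrival = 25 − 15 = 10

10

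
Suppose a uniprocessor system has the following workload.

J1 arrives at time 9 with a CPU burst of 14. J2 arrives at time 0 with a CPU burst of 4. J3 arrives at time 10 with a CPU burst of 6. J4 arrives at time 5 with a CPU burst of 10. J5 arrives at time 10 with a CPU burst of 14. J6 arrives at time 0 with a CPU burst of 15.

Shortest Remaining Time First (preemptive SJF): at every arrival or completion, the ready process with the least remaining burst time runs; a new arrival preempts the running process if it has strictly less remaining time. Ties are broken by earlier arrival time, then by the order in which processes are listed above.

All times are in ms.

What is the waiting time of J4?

Gantt: | J2 0-4 | J6 4-5 | J4 5-15 | J3 15-21 | J6 21-35 | J1 35-49 | J5 49-63 |
Completion: J1=49  J2=4  J3=21  J4=15  J5=63  J6=35
Waiting(J4) = turnaround − burst = 10 − 10 = 0

0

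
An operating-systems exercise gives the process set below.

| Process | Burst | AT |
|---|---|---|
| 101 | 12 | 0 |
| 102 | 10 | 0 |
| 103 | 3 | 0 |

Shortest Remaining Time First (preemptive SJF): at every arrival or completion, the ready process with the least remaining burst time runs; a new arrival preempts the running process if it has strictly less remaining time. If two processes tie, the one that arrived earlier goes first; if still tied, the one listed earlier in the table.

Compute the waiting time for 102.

Schedule: | 103 0-3 | 102 3-13 | 101 13-25 |
Completion: 101=25  102=13  103=3
Waiting(102) = turnaround − burst = 13 − 10 = 3

3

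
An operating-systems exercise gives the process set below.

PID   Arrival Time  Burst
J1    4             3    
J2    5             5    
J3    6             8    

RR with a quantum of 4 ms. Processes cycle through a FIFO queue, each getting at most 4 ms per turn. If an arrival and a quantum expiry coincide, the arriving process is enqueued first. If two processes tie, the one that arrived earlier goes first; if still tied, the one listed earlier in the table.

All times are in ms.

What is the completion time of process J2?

Schedule: | idle 0-4 | J1 4-7 | J2 7-11 | J3 11-15 | J2 15-16 | J3 16-20 |
Completion: J1=7  J2=16  J3=20

16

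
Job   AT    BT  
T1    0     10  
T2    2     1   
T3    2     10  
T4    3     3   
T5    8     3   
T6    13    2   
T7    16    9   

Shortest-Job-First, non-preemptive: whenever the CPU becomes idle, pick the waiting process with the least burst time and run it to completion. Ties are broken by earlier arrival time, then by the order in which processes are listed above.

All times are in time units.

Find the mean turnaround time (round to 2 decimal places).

13.14

Timeline: | T1 0-10 | T2 10-11 | T4 11-14 | T6 14-16 | T5 16-19 | T7 19-28 | T3 28-38 |
Completion: T1=10  T2=11  T3=38  T4=14  T5=19  T6=16  T7=28
Turnaround (C−A): T1=10  T2=9  T3=36  T4=11  T5=11  T6=3  T7=12
Turnaround times: T1=10, T2=9, T3=36, T4=11, T5=11, T6=3, T7=12
Average turnaround = (10+9+36+11+11+3+12) / 7 = 92/7 = 13.14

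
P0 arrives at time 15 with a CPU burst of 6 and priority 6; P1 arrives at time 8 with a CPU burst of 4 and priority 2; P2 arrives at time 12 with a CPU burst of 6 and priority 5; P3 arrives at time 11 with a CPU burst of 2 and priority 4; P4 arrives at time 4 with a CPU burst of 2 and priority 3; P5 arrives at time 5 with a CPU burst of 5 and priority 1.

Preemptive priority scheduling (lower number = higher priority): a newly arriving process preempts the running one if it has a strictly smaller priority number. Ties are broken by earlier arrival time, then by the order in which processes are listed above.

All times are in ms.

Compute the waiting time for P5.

0

Gantt: | idle 0-4 | P4 4-5 | P5 5-10 | P1 10-14 | P4 14-15 | P3 15-17 | P2 17-23 | P0 23-29 |
Completion: P0=29  P1=14  P2=23  P3=17  P4=15  P5=10
Turnaround (C−A): P0=14  P1=6  P2=11  P3=6  P4=11  P5=5
Waiting(P5) = turnaround − burst = 5 − 5 = 0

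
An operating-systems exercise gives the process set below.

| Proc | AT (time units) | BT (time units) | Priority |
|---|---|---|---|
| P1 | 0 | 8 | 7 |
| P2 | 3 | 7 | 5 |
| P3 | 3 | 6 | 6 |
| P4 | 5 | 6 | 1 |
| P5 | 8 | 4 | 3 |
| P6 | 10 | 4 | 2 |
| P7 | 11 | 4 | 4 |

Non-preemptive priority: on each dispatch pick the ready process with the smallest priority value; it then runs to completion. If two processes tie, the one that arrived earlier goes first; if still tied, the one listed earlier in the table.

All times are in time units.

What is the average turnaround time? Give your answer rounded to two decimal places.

Gantt: | P1 0-8 | P4 8-14 | P6 14-18 | P5 18-22 | P7 22-26 | P2 26-33 | P3 33-39 |
Completion: P1=8  P2=33  P3=39  P4=14  P5=22  P6=18  P7=26
Turnaround (C−A): P1=8  P2=30  P3=36  P4=9  P5=14  P6=8  P7=15
Turnaround times: P1=8, P2=30, P3=36, P4=9, P5=14, P6=8, P7=15
Average turnaround = (8+30+36+9+14+8+15) / 7 = 120/7 = 17.14

17.14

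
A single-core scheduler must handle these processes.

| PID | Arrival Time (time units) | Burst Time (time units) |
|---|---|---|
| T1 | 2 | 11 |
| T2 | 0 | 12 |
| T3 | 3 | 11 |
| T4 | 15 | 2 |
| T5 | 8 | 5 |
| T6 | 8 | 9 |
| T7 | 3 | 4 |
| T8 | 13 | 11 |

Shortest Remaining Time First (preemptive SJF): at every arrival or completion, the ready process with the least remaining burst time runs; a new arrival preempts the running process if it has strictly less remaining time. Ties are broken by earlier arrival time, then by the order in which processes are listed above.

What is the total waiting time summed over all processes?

137

Gantt: | T2 0-3 | T7 3-7 | T2 7-8 | T5 8-13 | T2 13-15 | T4 15-17 | T2 17-23 | T6 23-32 | T1 32-43 | T3 43-54 | T8 54-65 |
Completion: T1=43  T2=23  T3=54  T4=17  T5=13  T6=32  T7=7  T8=65
Turnaround (C−A): T1=41  T2=23  T3=51  T4=2  T5=5  T6=24  T7=4  T8=52
Waiting = turnaround − burst: T1=30, T2=11, T3=40, T4=0, T5=0, T6=15, T7=0, T8=41
Total waiting = 30 + 11 + 40 + 0 + 0 + 15 + 0 + 41 = 137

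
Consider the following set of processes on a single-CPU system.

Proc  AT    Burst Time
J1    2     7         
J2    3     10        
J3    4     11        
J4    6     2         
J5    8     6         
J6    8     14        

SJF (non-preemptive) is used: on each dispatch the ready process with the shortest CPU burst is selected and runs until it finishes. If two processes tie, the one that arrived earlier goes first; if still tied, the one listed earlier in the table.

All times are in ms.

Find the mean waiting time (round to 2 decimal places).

Gantt: | idle 0-2 | J1 2-9 | J4 9-11 | J5 11-17 | J2 17-27 | J3 27-38 | J6 38-52 |
Completion: J1=9  J2=27  J3=38  J4=11  J5=17  J6=52
Turnaround (C−A): J1=7  J2=24  J3=34  J4=5  J5=9  J6=44
Waiting times: J1=0, J2=14, J3=23, J4=3, J5=3, J6=30
Average waiting = (0+14+23+3+3+30) / 6 = 73/6 = 12.17

12.17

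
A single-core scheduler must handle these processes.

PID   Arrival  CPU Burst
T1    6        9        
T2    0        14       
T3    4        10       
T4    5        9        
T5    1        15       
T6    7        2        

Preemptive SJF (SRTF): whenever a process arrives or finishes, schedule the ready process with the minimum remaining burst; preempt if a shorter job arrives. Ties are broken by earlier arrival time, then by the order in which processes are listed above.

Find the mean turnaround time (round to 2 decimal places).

27.33

Schedule: | T2 0-7 | T6 7-9 | T2 9-16 | T4 16-25 | T1 25-34 | T3 34-44 | T5 44-59 |
Completion: T1=34  T2=16  T3=44  T4=25  T5=59  T6=9
Turnaround (C−A): T1=28  T2=16  T3=40  T4=20  T5=58  T6=2
Turnaround times: T1=28, T2=16, T3=40, T4=20, T5=58, T6=2
Average turnaround = (28+16+40+20+58+2) / 6 = 164/6 = 27.33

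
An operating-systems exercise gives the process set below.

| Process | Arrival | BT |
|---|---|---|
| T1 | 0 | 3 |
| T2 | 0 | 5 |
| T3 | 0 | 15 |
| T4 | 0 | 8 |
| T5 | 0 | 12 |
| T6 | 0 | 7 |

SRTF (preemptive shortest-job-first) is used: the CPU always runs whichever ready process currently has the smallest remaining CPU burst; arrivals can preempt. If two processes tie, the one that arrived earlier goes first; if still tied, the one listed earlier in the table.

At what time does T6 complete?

15

Timeline: | T1 0-3 | T2 3-8 | T6 8-15 | T4 15-23 | T5 23-35 | T3 35-50 |
Completion: T1=3  T2=8  T3=50  T4=23  T5=35  T6=15
Turnaround (C−A): T1=3  T2=8  T3=50  T4=23  T5=35  T6=15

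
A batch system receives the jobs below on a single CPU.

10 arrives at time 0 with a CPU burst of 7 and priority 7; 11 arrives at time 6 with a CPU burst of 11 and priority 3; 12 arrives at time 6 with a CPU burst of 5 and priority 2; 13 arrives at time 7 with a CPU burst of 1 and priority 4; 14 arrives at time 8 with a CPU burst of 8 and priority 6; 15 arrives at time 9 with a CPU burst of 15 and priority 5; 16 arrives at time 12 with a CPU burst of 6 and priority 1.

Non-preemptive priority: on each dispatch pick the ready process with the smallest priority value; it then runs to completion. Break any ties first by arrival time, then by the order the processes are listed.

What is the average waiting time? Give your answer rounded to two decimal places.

13.29

Schedule: | 10 0-7 | 12 7-12 | 16 12-18 | 11 18-29 | 13 29-30 | 15 30-45 | 14 45-53 |
Completion: 10=7  11=29  12=12  13=30  14=53  15=45  16=18
Turnaround (C−A): 10=7  11=23  12=6  13=23  14=45  15=36  16=6
Waiting times: 10=0, 11=12, 12=1, 13=22, 14=37, 15=21, 16=0
Average waiting = (0+12+1+22+37+21+0) / 7 = 93/7 = 13.29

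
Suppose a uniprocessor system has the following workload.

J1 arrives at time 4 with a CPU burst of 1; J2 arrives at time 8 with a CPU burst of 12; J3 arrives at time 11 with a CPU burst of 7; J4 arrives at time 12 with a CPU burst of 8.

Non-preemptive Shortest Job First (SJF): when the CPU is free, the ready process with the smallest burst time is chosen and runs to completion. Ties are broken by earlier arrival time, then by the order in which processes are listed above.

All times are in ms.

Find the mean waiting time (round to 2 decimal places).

Schedule: | idle 0-4 | J1 4-5 | idle 5-8 | J2 8-20 | J3 20-27 | J4 27-35 |
Completion: J1=5  J2=20  J3=27  J4=35
Turnaround (C−A): J1=1  J2=12  J3=16  J4=23
Waiting times: J1=0, J2=0, J3=9, J4=15
Average waiting = (0+0+9+15) / 4 = 24/4 = 6.00

6.00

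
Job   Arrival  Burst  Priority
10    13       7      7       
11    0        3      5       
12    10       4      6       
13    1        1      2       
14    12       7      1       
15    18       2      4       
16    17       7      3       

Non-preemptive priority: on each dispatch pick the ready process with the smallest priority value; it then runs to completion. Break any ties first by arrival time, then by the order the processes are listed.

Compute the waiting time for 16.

Schedule: | 11 0-3 | 13 3-4 | idle 4-10 | 12 10-14 | 14 14-21 | 16 21-28 | 15 28-30 | 10 30-37 |
Completion: 10=37  11=3  12=14  13=4  14=21  15=30  16=28
Turnaround (C−A): 10=24  11=3  12=4  13=3  14=9  15=12  16=11
Waiting(16) = turnaround − burst = 11 − 7 = 4

4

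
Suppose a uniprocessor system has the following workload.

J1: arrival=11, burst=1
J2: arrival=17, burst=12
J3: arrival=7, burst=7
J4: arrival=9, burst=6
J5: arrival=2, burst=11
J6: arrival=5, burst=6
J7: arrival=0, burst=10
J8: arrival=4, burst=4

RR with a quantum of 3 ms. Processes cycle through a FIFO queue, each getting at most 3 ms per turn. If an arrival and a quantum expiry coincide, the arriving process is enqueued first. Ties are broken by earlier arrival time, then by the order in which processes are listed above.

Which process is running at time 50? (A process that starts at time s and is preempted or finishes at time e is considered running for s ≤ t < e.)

J3

Timeline: | J7 0-3 | J5 3-6 | J7 6-9 | J8 9-12 | J6 12-15 | J5 15-18 | J3 18-21 | J4 21-24 | J7 24-27 | J1 27-28 | J8 28-29 | J6 29-32 | J2 32-35 | J5 35-38 | J3 38-41 | J4 41-44 | J7 44-45 | J2 45-48 | J5 48-50 | J3 50-51 | J2 51-57 |
Completion: J1=28  J2=57  J3=51  J4=44  J5=50  J6=32  J7=45  J8=29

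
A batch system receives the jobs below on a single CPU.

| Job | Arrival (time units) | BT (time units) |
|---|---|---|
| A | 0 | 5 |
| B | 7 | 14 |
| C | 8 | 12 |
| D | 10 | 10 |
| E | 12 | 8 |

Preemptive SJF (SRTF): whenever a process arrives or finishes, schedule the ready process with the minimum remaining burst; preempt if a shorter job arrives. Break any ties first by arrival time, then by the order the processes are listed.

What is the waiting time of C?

Timeline: | A 0-5 | idle 5-7 | B 7-8 | C 8-20 | E 20-28 | D 28-38 | B 38-51 |
Completion: A=5  B=51  C=20  D=38  E=28
Waiting(C) = turnaround − burst = 12 − 12 = 0

0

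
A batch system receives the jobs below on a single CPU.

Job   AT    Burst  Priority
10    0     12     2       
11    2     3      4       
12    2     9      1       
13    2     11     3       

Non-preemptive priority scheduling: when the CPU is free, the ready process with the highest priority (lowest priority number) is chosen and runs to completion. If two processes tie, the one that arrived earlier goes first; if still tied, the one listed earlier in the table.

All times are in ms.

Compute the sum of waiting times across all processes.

Schedule: | 10 0-12 | 12 12-21 | 13 21-32 | 11 32-35 |
Completion: 10=12  11=35  12=21  13=32
Waiting = turnaround − burst: 10=0, 11=30, 12=10, 13=19
Total waiting = 0 + 30 + 10 + 19 = 59

59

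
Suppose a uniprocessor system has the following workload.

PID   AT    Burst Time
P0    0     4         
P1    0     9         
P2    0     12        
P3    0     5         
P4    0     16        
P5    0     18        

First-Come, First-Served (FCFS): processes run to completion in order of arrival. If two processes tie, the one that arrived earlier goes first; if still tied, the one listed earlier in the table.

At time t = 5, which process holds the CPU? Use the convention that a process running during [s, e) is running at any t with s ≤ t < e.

Schedule: | P0 0-4 | P1 4-13 | P2 13-25 | P3 25-30 | P4 30-46 | P5 46-64 |
Completion: P0=4  P1=13  P2=25  P3=30  P4=46  P5=64
Turnaround (C−A): P0=4  P1=13  P2=25  P3=30  P4=46  P5=64

P1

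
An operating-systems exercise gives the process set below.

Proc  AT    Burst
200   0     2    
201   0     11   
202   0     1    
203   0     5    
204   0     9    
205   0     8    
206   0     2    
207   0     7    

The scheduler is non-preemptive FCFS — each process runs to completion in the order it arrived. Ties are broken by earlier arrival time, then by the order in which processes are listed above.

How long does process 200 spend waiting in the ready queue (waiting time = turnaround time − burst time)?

Gantt: | 200 0-2 | 201 2-13 | 202 13-14 | 203 14-19 | 204 19-28 | 205 28-36 | 206 36-38 | 207 38-45 |
Completion: 200=2  201=13  202=14  203=19  204=28  205=36  206=38  207=45
Turnaround (C−A): 200=2  201=13  202=14  203=19  204=28  205=36  206=38  207=45
Waiting(200) = turnaround − burst = 2 − 2 = 0

0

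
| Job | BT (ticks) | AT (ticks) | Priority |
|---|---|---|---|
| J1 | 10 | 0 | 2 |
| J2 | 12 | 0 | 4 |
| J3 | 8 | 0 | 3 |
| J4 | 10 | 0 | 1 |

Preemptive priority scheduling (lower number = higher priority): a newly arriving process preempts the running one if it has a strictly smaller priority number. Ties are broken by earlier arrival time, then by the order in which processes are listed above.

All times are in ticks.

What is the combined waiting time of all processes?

Schedule: | J4 0-10 | J1 10-20 | J3 20-28 | J2 28-40 |
Completion: J1=20  J2=40  J3=28  J4=10
Waiting = turnaround − burst: J1=10, J2=28, J3=20, J4=0
Total waiting = 10 + 28 + 20 + 0 = 58

58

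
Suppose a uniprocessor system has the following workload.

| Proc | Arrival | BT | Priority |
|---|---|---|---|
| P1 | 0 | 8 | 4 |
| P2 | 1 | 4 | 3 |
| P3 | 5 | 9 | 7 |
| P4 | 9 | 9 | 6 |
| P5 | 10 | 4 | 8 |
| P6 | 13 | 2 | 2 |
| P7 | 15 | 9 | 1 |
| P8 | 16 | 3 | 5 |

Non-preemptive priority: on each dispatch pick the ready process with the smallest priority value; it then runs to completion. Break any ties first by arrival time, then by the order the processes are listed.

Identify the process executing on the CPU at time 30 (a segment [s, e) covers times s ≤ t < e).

Timeline: | P1 0-8 | P2 8-12 | P4 12-21 | P7 21-30 | P6 30-32 | P8 32-35 | P3 35-44 | P5 44-48 |
Completion: P1=8  P2=12  P3=44  P4=21  P5=48  P6=32  P7=30  P8=35
Turnaround (C−A): P1=8  P2=11  P3=39  P4=12  P5=38  P6=19  P7=15  P8=19

P6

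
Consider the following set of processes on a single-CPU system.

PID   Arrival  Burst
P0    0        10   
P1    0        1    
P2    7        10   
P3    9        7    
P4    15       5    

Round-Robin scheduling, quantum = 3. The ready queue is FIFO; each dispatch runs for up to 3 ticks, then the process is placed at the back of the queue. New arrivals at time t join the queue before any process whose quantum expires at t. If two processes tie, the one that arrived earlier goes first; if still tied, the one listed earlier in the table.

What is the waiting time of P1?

3

Timeline: | P0 0-3 | P1 3-4 | P0 4-7 | P2 7-10 | P0 10-13 | P3 13-16 | P2 16-19 | P0 19-20 | P4 20-23 | P3 23-26 | P2 26-29 | P4 29-31 | P3 31-32 | P2 32-33 |
Completion: P0=20  P1=4  P2=33  P3=32  P4=31
Turnaround (C−A): P0=20  P1=4  P2=26  P3=23  P4=16
Waiting(P1) = turnaround − burst = 4 − 1 = 3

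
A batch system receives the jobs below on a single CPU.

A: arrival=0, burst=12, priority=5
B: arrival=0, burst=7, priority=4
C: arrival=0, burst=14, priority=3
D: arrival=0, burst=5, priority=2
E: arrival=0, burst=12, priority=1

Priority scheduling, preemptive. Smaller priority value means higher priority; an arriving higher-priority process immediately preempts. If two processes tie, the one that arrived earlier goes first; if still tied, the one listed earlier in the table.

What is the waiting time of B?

Timeline: | E 0-12 | D 12-17 | C 17-31 | B 31-38 | A 38-50 |
Completion: A=50  B=38  C=31  D=17  E=12
Waiting(B) = turnaround − burst = 38 − 7 = 31

31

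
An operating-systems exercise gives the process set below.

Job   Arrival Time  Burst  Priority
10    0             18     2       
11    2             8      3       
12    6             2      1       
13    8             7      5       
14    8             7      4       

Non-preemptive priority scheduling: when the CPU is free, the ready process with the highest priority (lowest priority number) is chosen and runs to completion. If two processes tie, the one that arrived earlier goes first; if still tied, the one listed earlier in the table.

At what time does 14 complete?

35

Timeline: | 10 0-18 | 12 18-20 | 11 20-28 | 14 28-35 | 13 35-42 |
Completion: 10=18  11=28  12=20  13=42  14=35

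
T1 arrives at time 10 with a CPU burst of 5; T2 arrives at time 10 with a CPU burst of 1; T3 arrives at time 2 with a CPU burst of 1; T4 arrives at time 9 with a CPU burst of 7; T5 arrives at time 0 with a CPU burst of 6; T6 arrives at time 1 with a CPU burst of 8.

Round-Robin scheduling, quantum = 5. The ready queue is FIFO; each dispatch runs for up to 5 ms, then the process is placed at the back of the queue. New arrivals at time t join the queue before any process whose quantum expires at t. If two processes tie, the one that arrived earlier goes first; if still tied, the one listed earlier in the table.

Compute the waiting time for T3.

Schedule: | T5 0-5 | T6 5-10 | T3 10-11 | T5 11-12 | T4 12-17 | T1 17-22 | T2 22-23 | T6 23-26 | T4 26-28 |
Completion: T1=22  T2=23  T3=11  T4=28  T5=12  T6=26
Turnaround (C−A): T1=12  T2=13  T3=9  T4=19  T5=12  T6=25
Waiting(T3) = turnaround − burst = 9 − 1 = 8

8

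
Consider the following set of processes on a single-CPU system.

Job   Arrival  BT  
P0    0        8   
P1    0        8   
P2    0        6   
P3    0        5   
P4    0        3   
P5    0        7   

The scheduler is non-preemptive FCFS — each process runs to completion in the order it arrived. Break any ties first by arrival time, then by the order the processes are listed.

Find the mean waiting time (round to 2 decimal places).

17.17

Gantt: | P0 0-8 | P1 8-16 | P2 16-22 | P3 22-27 | P4 27-30 | P5 30-37 |
Completion: P0=8  P1=16  P2=22  P3=27  P4=30  P5=37
Turnaround (C−A): P0=8  P1=16  P2=22  P3=27  P4=30  P5=37
Waiting times: P0=0, P1=8, P2=16, P3=22, P4=27, P5=30
Average waiting = (0+8+16+22+27+30) / 6 = 103/6 = 17.17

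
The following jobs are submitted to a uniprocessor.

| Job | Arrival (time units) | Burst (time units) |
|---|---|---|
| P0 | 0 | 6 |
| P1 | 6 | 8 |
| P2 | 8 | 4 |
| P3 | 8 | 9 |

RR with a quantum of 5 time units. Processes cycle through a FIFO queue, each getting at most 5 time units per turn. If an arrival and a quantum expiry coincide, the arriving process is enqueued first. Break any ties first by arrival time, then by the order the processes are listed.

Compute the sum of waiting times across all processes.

Timeline: | P0 0-6 | P1 6-11 | P2 11-15 | P3 15-20 | P1 20-23 | P3 23-27 |
Completion: P0=6  P1=23  P2=15  P3=27
Waiting = turnaround − burst: P0=0, P1=9, P2=3, P3=10
Total waiting = 0 + 9 + 3 + 10 = 22

22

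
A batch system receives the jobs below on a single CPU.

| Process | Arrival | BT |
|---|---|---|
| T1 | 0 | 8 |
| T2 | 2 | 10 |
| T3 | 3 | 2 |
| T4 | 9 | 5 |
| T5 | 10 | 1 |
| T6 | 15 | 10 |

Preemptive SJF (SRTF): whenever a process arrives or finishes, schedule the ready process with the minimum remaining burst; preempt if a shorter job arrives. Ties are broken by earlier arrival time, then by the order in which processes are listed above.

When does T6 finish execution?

Timeline: | T1 0-3 | T3 3-5 | T1 5-10 | T5 10-11 | T4 11-16 | T2 16-26 | T6 26-36 |
Completion: T1=10  T2=26  T3=5  T4=16  T5=11  T6=36
Turnaround (C−A): T1=10  T2=24  T3=2  T4=7  T5=1  T6=21

36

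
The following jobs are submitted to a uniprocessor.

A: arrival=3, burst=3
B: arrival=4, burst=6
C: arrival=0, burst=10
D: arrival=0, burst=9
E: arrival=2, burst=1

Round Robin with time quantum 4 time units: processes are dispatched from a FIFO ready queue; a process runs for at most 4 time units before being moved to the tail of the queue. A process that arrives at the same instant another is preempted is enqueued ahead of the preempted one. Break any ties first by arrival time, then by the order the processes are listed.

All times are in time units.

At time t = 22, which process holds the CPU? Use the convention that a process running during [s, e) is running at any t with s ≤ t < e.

Schedule: | C 0-4 | D 4-8 | E 8-9 | A 9-12 | B 12-16 | C 16-20 | D 20-24 | B 24-26 | C 26-28 | D 28-29 |
Completion: A=12  B=26  C=28  D=29  E=9

D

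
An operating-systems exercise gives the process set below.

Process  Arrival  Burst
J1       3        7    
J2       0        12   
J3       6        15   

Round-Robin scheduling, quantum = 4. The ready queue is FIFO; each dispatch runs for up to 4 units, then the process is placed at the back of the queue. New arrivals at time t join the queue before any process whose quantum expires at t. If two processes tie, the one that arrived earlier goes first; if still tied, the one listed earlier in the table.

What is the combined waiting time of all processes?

33

Gantt: | J2 0-4 | J1 4-8 | J2 8-12 | J3 12-16 | J1 16-19 | J2 19-23 | J3 23-34 |
Completion: J1=19  J2=23  J3=34
Turnaround (C−A): J1=16  J2=23  J3=28
Waiting = turnaround − burst: J1=9, J2=11, J3=13
Total waiting = 9 + 11 + 13 = 33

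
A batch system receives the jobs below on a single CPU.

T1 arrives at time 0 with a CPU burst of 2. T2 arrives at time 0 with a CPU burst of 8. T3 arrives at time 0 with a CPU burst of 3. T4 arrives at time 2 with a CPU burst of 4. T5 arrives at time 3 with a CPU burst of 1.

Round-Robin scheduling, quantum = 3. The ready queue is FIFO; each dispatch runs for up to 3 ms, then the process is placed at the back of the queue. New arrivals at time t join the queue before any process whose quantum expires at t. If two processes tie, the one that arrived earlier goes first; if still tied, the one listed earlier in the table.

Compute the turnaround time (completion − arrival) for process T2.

18

Gantt: | T1 0-2 | T2 2-5 | T3 5-8 | T4 8-11 | T5 11-12 | T2 12-15 | T4 15-16 | T2 16-18 |
Completion: T1=2  T2=18  T3=8  T4=16  T5=12
Turnaround (C−A): T1=2  T2=18  T3=8  T4=14  T5=9
Turnaround(T2) = completion − arrival = 18 − 0 = 18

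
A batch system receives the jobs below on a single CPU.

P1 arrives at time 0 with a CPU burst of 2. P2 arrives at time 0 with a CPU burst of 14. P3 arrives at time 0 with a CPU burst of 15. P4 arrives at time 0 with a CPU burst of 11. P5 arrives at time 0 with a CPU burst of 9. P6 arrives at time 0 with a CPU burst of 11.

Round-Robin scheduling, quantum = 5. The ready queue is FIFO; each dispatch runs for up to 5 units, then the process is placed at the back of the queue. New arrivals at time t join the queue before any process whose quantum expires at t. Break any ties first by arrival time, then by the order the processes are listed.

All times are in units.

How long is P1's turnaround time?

2

Gantt: | P1 0-2 | P2 2-7 | P3 7-12 | P4 12-17 | P5 17-22 | P6 22-27 | P2 27-32 | P3 32-37 | P4 37-42 | P5 42-46 | P6 46-51 | P2 51-55 | P3 55-60 | P4 60-61 | P6 61-62 |
Completion: P1=2  P2=55  P3=60  P4=61  P5=46  P6=62
Turnaround (C−A): P1=2  P2=55  P3=60  P4=61  P5=46  P6=62
Turnaround(P1) = completion − arrival = 2 − 0 = 2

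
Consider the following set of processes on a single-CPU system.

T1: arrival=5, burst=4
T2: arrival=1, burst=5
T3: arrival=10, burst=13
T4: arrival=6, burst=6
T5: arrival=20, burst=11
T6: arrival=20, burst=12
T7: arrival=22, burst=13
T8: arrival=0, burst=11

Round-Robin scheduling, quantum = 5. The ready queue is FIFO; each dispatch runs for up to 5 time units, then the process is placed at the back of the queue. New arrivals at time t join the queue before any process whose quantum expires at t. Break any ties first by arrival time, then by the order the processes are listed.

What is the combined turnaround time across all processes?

Schedule: | T8 0-5 | T2 5-10 | T1 10-14 | T8 14-19 | T4 19-24 | T3 24-29 | T8 29-30 | T5 30-35 | T6 35-40 | T7 40-45 | T4 45-46 | T3 46-51 | T5 51-56 | T6 56-61 | T7 61-66 | T3 66-69 | T5 69-70 | T6 70-72 | T7 72-75 |
Completion: T1=14  T2=10  T3=69  T4=46  T5=70  T6=72  T7=75  T8=30
Turnaround = completion − arrival: T1=9, T2=9, T3=59, T4=40, T5=50, T6=52, T7=53, T8=30
Total turnaround = 9 + 9 + 59 + 40 + 50 + 52 + 53 + 30 = 302

302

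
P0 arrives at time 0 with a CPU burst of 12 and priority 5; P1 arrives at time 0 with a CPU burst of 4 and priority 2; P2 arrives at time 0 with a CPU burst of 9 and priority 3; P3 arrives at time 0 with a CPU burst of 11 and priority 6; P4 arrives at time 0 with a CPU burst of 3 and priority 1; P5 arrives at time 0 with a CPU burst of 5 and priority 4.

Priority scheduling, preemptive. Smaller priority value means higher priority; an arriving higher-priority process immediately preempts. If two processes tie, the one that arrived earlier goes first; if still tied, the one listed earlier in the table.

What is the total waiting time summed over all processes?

Schedule: | P4 0-3 | P1 3-7 | P2 7-16 | P5 16-21 | P0 21-33 | P3 33-44 |
Completion: P0=33  P1=7  P2=16  P3=44  P4=3  P5=21
Waiting = turnaround − burst: P0=21, P1=3, P2=7, P3=33, P4=0, P5=16
Total waiting = 21 + 3 + 7 + 33 + 0 + 16 = 80

80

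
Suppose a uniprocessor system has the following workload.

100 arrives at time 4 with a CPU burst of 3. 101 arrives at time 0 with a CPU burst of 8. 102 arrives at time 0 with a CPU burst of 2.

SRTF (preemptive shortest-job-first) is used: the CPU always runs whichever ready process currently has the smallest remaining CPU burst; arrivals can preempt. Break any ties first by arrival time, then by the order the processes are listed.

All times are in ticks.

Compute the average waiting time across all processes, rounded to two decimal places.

1.67

Schedule: | 102 0-2 | 101 2-4 | 100 4-7 | 101 7-13 |
Completion: 100=7  101=13  102=2
Turnaround (C−A): 100=3  101=13  102=2
Waiting times: 100=0, 101=5, 102=0
Average waiting = (0+5+0) / 3 = 5/3 = 1.67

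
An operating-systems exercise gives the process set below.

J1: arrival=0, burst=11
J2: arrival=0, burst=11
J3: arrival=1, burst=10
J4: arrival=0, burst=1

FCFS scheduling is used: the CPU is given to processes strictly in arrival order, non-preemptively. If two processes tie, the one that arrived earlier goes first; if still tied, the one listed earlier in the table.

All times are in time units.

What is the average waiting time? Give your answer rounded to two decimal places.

Timeline: | J1 0-11 | J2 11-22 | J4 22-23 | J3 23-33 |
Completion: J1=11  J2=22  J3=33  J4=23
Turnaround (C−A): J1=11  J2=22  J3=32  J4=23
Waiting times: J1=0, J2=11, J3=22, J4=22
Average waiting = (0+11+22+22) / 4 = 55/4 = 13.75

13.75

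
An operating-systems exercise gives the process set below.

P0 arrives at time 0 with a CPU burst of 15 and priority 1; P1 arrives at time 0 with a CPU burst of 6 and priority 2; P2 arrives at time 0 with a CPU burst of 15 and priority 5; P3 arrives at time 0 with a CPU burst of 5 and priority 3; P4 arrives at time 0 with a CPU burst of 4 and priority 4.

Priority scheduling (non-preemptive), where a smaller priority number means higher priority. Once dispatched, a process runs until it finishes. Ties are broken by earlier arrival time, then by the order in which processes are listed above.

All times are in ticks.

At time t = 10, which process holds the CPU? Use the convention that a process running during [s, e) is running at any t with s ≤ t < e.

P0

Gantt: | P0 0-15 | P1 15-21 | P3 21-26 | P4 26-30 | P2 30-45 |
Completion: P0=15  P1=21  P2=45  P3=26  P4=30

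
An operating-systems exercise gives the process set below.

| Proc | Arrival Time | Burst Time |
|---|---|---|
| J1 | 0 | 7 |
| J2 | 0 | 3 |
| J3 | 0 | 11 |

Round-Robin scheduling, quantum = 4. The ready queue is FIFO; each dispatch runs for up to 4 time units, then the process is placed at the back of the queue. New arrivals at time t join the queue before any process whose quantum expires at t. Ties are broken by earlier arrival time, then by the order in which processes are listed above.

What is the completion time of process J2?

Gantt: | J1 0-4 | J2 4-7 | J3 7-11 | J1 11-14 | J3 14-21 |
Completion: J1=14  J2=7  J3=21

7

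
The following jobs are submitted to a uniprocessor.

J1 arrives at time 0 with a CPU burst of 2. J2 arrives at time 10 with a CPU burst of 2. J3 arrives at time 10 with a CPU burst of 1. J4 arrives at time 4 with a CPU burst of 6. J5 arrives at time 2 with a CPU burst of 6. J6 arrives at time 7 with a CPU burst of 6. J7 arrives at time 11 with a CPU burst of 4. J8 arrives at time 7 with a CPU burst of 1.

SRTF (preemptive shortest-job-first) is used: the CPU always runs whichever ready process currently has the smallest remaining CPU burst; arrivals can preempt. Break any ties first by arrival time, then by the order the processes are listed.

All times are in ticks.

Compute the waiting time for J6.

15

Gantt: | J1 0-2 | J5 2-8 | J8 8-9 | J4 9-10 | J3 10-11 | J2 11-13 | J7 13-17 | J4 17-22 | J6 22-28 |
Completion: J1=2  J2=13  J3=11  J4=22  J5=8  J6=28  J7=17  J8=9
Waiting(J6) = turnaround − burst = 21 − 6 = 15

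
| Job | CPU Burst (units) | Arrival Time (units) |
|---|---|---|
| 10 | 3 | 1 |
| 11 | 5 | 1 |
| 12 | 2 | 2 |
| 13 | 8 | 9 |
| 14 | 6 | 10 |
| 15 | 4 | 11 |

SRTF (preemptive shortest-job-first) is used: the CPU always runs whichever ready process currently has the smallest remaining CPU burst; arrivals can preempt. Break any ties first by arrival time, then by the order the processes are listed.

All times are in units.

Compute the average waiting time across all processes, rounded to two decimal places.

4.00

Schedule: | idle 0-1 | 10 1-4 | 12 4-6 | 11 6-11 | 15 11-15 | 14 15-21 | 13 21-29 |
Completion: 10=4  11=11  12=6  13=29  14=21  15=15
Turnaround (C−A): 10=3  11=10  12=4  13=20  14=11  15=4
Waiting times: 10=0, 11=5, 12=2, 13=12, 14=5, 15=0
Average waiting = (0+5+2+12+5+0) / 6 = 24/6 = 4.00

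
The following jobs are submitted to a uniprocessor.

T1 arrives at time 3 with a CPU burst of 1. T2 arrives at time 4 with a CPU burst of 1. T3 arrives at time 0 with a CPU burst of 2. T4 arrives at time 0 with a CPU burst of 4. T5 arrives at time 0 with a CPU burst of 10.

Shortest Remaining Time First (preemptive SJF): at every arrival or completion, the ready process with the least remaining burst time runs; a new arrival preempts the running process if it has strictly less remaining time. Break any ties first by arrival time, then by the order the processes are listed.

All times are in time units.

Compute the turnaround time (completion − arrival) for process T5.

18

Schedule: | T3 0-2 | T4 2-3 | T1 3-4 | T2 4-5 | T4 5-8 | T5 8-18 |
Completion: T1=4  T2=5  T3=2  T4=8  T5=18
Turnaround (C−A): T1=1  T2=1  T3=2  T4=8  T5=18
Turnaround(T5) = completion − arrival = 18 − 0 = 18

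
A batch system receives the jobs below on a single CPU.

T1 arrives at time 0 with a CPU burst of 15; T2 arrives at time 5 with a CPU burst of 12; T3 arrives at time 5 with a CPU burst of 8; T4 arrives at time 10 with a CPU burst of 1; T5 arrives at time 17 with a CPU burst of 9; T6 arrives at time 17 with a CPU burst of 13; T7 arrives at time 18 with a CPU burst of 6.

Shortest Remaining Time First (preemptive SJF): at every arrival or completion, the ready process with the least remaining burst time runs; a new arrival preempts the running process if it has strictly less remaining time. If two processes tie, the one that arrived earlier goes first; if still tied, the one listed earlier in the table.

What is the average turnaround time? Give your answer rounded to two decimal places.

23.00

Gantt: | T1 0-5 | T3 5-10 | T4 10-11 | T3 11-14 | T1 14-24 | T7 24-30 | T5 30-39 | T2 39-51 | T6 51-64 |
Completion: T1=24  T2=51  T3=14  T4=11  T5=39  T6=64  T7=30
Turnaround times: T1=24, T2=46, T3=9, T4=1, T5=22, T6=47, T7=12
Average turnaround = (24+46+9+1+22+47+12) / 7 = 161/7 = 23.00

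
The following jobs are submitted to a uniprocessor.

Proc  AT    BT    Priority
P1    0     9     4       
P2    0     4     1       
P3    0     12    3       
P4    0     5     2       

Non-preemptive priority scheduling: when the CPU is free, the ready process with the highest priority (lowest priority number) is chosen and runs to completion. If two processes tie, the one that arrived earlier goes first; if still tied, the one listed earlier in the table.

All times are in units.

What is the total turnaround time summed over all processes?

64

Timeline: | P2 0-4 | P4 4-9 | P3 9-21 | P1 21-30 |
Completion: P1=30  P2=4  P3=21  P4=9
Turnaround (C−A): P1=30  P2=4  P3=21  P4=9
Turnaround = completion − arrival: P1=30, P2=4, P3=21, P4=9
Total turnaround = 30 + 4 + 21 + 9 = 64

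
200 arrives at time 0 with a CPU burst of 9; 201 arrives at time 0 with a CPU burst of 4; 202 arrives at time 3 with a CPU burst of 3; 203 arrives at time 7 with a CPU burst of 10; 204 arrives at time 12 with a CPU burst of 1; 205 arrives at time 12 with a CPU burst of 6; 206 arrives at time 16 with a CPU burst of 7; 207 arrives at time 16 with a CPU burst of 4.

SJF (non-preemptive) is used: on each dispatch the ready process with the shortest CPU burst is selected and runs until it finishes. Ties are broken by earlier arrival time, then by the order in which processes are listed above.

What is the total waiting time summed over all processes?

Timeline: | 201 0-4 | 202 4-7 | 200 7-16 | 204 16-17 | 207 17-21 | 205 21-27 | 206 27-34 | 203 34-44 |
Completion: 200=16  201=4  202=7  203=44  204=17  205=27  206=34  207=21
Waiting = turnaround − burst: 200=7, 201=0, 202=1, 203=27, 204=4, 205=9, 206=11, 207=1
Total waiting = 7 + 0 + 1 + 27 + 4 + 9 + 11 + 1 = 60

60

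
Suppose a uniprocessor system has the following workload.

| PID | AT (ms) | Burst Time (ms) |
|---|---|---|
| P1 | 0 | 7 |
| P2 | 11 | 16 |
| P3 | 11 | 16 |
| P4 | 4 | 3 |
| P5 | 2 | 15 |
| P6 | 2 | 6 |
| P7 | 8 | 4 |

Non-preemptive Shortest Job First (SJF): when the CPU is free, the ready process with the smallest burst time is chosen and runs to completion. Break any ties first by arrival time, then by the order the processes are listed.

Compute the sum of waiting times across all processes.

Schedule: | P1 0-7 | P4 7-10 | P7 10-14 | P6 14-20 | P5 20-35 | P2 35-51 | P3 51-67 |
Completion: P1=7  P2=51  P3=67  P4=10  P5=35  P6=20  P7=14
Waiting = turnaround − burst: P1=0, P2=24, P3=40, P4=3, P5=18, P6=12, P7=2
Total waiting = 0 + 24 + 40 + 3 + 18 + 12 + 2 = 99

99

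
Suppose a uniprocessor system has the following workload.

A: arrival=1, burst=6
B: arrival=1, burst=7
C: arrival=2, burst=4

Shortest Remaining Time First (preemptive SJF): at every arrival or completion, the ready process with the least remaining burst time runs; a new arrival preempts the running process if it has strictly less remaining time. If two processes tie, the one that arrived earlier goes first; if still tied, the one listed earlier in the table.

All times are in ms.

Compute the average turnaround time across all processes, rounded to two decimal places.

10.33

Gantt: | idle 0-1 | A 1-2 | C 2-6 | A 6-11 | B 11-18 |
Completion: A=11  B=18  C=6
Turnaround (C−A): A=10  B=17  C=4
Turnaround times: A=10, B=17, C=4
Average turnaround = (10+17+4) / 3 = 31/3 = 10.33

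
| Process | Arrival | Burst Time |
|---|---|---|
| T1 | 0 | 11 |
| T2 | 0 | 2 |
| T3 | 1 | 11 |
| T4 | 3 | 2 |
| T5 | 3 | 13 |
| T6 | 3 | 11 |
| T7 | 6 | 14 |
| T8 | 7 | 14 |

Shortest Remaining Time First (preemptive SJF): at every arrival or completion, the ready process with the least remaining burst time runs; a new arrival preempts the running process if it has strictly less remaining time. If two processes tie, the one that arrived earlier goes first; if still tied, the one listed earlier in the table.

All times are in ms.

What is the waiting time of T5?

34

Schedule: | T2 0-2 | T1 2-3 | T4 3-5 | T1 5-15 | T3 15-26 | T6 26-37 | T5 37-50 | T7 50-64 | T8 64-78 |
Completion: T1=15  T2=2  T3=26  T4=5  T5=50  T6=37  T7=64  T8=78
Waiting(T5) = turnaround − burst = 47 − 13 = 34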